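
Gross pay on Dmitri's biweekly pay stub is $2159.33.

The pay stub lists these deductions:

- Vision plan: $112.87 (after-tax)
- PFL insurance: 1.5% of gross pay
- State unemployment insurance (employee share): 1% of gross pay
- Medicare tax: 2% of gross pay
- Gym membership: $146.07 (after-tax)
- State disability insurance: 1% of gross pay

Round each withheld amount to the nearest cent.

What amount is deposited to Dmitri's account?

$1781.63

Medicare tax: $2159.33 × 0.02 = $43.19
State disability insurance: $2159.33 × 0.01 = $21.59
PFL insurance: $2159.33 × 0.015 = $32.39
State unemployment insurance (employee share): $2159.33 × 0.01 = $21.59
Gym membership: $146.07
Vision plan: $112.87
Total deductions = $43.19 + $21.59 + $32.39 + $21.59 + $146.07 + $112.87 = $377.70
Net pay = $2159.33 − $377.70 = $1781.63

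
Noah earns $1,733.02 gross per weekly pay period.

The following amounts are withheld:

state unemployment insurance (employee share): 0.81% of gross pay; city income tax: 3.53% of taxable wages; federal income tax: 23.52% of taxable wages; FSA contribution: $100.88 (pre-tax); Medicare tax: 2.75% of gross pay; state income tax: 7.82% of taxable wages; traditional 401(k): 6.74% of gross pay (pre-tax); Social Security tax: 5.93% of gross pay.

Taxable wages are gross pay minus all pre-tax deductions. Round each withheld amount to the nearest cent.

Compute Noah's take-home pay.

FSA contribution: $100.88
Traditional 401(k): $1,733.02 × 0.0674 = $116.81
Pre-tax total = $100.88 + $116.81 = $217.69
Taxable wages = $1,733.02 − $217.69 = $1,515.33
City income tax: $1,515.33 × 0.0353 = $53.49
State income tax: $1,515.33 × 0.0782 = $118.50
Federal income tax: $1,515.33 × 0.2352 = $356.41
Medicare tax: $1,733.02 × 0.0275 = $47.66
State unemployment insurance (employee share): $1,733.02 × 0.0081 = $14.04
Social Security tax: $1,733.02 × 0.0593 = $102.77
Total deductions = $100.88 + $116.81 + $53.49 + $118.50 + $356.41 + $47.66 + $14.04 + $102.77 = $910.56
Net pay = $1,733.02 − $910.56 = $822.46

$822.46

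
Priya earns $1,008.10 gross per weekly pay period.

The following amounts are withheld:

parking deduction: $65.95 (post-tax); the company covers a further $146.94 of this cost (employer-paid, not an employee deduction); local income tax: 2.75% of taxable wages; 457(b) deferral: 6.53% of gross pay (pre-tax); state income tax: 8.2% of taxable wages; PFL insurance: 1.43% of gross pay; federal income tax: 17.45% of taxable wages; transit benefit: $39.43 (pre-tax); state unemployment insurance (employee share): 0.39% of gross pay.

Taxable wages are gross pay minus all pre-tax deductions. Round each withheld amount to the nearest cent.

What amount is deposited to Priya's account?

$562.13

Transit benefit: $39.43
457(b) deferral: $1,008.10 × 0.0653 = $65.83
Pre-tax total = $39.43 + $65.83 = $105.26
Taxable wages = $1,008.10 − $105.26 = $902.84
Local income tax: $902.84 × 0.0275 = $24.83
State income tax: $902.84 × 0.082 = $74.03
Federal income tax: $902.84 × 0.1745 = $157.55
State unemployment insurance (employee share): $1,008.10 × 0.0039 = $3.93
PFL insurance: $1,008.10 × 0.0143 = $14.42
Parking deduction: $65.95
(Employer's $146.94 toward parking deduction is not withheld from the employee.)
Total deductions = $39.43 + $65.83 + $24.83 + $74.03 + $157.55 + $3.93 + $14.42 + $65.95 = $445.97
Net pay = $1,008.10 − $445.97 = $562.13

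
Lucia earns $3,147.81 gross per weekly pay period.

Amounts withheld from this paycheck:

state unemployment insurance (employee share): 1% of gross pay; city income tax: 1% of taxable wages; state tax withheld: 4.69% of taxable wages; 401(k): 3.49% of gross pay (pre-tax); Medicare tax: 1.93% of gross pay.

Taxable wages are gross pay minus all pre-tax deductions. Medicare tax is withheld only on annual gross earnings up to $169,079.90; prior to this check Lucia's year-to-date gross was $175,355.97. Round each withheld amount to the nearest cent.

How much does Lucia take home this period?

$2,833.61

401(k): $3,147.81 × 0.0349 = $109.86
Taxable wages = $3,147.81 − $109.86 = $3,037.95
City income tax: $3,037.95 × 0.01 = $30.38
State tax withheld: $3,037.95 × 0.0469 = $142.48
State unemployment insurance (employee share): $3,147.81 × 0.01 = $31.48
Medicare tax: annual cap $169,079.90 already reached (YTD $175,355.97), so $0.00
Total deductions = $109.86 + $30.38 + $142.48 + $31.48 + $0.00 = $314.20
Net pay = $3,147.81 − $314.20 = $2,833.61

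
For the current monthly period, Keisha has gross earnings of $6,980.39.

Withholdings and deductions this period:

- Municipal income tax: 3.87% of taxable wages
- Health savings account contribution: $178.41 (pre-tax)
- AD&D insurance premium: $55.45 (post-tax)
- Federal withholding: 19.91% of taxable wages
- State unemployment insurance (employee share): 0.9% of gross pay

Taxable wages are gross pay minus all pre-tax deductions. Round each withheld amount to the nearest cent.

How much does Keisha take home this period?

$5,066.20

Health savings account contribution: $178.41
Taxable wages = $6,980.39 − $178.41 = $6,801.98
Federal withholding: $6,801.98 × 0.1991 = $1,354.27
Municipal income tax: $6,801.98 × 0.0387 = $263.24
State unemployment insurance (employee share): $6,980.39 × 0.009 = $62.82
AD&D insurance premium: $55.45
Total deductions = $178.41 + $1,354.27 + $263.24 + $62.82 + $55.45 = $1,914.19
Net pay = $6,980.39 − $1,914.19 = $5,066.20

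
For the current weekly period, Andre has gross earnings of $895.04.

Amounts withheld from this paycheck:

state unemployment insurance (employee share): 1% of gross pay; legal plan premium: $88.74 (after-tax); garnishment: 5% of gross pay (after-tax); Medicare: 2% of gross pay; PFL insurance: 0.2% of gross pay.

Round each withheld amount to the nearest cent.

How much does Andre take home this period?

PFL insurance: $895.04 × 0.002 = $1.79
State unemployment insurance (employee share): $895.04 × 0.01 = $8.95
Medicare: $895.04 × 0.02 = $17.90
Legal plan premium: $88.74
Garnishment: $895.04 × 0.05 = $44.75
Total deductions = $1.79 + $8.95 + $17.90 + $88.74 + $44.75 = $162.13
Net pay = $895.04 − $162.13 = $732.91

$732.91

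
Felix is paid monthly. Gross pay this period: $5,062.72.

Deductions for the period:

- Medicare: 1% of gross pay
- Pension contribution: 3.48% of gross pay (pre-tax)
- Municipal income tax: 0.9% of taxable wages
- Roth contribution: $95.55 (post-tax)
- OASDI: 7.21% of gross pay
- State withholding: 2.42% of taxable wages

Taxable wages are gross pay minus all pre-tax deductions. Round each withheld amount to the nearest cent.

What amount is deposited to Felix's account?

$4,213.11

Pension contribution: $5,062.72 × 0.0348 = $176.18
Taxable wages = $5,062.72 − $176.18 = $4,886.54
State withholding: $4,886.54 × 0.0242 = $118.25
Municipal income tax: $4,886.54 × 0.009 = $43.98
OASDI: $5,062.72 × 0.0721 = $365.02
Medicare: $5,062.72 × 0.01 = $50.63
Roth contribution: $95.55
Total deductions = $176.18 + $118.25 + $43.98 + $365.02 + $50.63 + $95.55 = $849.61
Net pay = $5,062.72 − $849.61 = $4,213.11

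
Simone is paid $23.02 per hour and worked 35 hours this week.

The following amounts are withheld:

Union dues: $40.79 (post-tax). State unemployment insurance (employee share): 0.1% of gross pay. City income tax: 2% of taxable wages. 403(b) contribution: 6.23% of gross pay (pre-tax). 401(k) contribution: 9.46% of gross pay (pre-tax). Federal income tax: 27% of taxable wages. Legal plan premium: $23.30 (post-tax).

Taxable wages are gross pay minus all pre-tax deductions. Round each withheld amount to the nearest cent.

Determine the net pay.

Gross pay: 35 × $23.02 = $805.70
401(k) contribution: $805.70 × 0.0946 = $76.22
403(b) contribution: $805.70 × 0.0623 = $50.20
Pre-tax total = $76.22 + $50.20 = $126.42
Taxable wages = $805.70 − $126.42 = $679.28
Federal income tax: $679.28 × 0.27 = $183.41
City income tax: $679.28 × 0.02 = $13.59
State unemployment insurance (employee share): $805.70 × 0.001 = $0.81
Union dues: $40.79
Legal plan premium: $23.30
Total deductions = $76.22 + $50.20 + $183.41 + $13.59 + $0.81 + $40.79 + $23.30 = $388.32
Net pay = $805.70 − $388.32 = $417.38

$417.38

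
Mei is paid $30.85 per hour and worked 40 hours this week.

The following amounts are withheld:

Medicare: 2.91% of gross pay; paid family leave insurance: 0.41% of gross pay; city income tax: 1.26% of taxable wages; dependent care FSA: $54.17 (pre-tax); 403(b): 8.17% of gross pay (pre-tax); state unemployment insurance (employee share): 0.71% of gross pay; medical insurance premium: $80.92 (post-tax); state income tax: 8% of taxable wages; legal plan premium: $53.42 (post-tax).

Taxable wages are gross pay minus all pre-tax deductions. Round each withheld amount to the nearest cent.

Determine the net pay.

$795.02

Gross pay: 40 × $30.85 = $1234.00
403(b): $1234.00 × 0.0817 = $100.82
Dependent care FSA: $54.17
Pre-tax total = $100.82 + $54.17 = $154.99
Taxable wages = $1234.00 − $154.99 = $1079.01
City income tax: $1079.01 × 0.0126 = $13.60
State income tax: $1079.01 × 0.08 = $86.32
State unemployment insurance (employee share): $1234.00 × 0.0071 = $8.76
Paid family leave insurance: $1234.00 × 0.0041 = $5.06
Medicare: $1234.00 × 0.0291 = $35.91
Medical insurance premium: $80.92
Legal plan premium: $53.42
Total deductions = $100.82 + $54.17 + $13.60 + $86.32 + $8.76 + $5.06 + $35.91 + $80.92 + $53.42 = $438.98
Net pay = $1234.00 − $438.98 = $795.02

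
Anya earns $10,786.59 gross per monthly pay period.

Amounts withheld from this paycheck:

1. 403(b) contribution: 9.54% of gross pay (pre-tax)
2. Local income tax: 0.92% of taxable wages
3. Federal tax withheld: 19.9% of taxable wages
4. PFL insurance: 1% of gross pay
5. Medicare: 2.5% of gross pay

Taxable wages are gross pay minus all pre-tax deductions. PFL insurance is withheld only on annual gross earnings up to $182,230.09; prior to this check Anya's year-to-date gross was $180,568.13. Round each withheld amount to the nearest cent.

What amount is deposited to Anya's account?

403(b) contribution: $10,786.59 × 0.0954 = $1,029.04
Taxable wages = $10,786.59 − $1,029.04 = $9,757.55
Federal tax withheld: $9,757.55 × 0.199 = $1,941.75
Local income tax: $9,757.55 × 0.0092 = $89.77
Medicare: $10,786.59 × 0.025 = $269.66
PFL insurance: only $182,230.09 − $180,568.13 = $1,661.96 of this check is subject → $1,661.96 × 0.01 = $16.62
Total deductions = $1,029.04 + $1,941.75 + $89.77 + $269.66 + $16.62 = $3,346.84
Net pay = $10,786.59 − $3,346.84 = $7,439.75

$7,439.75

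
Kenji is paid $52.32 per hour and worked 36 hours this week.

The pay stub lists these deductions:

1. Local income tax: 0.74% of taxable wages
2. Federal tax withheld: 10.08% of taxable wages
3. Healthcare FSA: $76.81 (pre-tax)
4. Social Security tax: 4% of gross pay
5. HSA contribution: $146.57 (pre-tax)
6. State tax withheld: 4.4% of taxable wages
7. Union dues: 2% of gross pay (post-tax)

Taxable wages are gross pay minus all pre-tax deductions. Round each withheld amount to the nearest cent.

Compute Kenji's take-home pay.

Gross pay: 36 × $52.32 = $1,883.52
HSA contribution: $146.57
Healthcare FSA: $76.81
Pre-tax total = $146.57 + $76.81 = $223.38
Taxable wages = $1,883.52 − $223.38 = $1,660.14
State tax withheld: $1,660.14 × 0.044 = $73.05
Federal tax withheld: $1,660.14 × 0.1008 = $167.34
Local income tax: $1,660.14 × 0.0074 = $12.29
Social Security tax: $1,883.52 × 0.04 = $75.34
Union dues: $1,883.52 × 0.02 = $37.67
Total deductions = $146.57 + $76.81 + $73.05 + $167.34 + $12.29 + $75.34 + $37.67 = $589.07
Net pay = $1,883.52 − $589.07 = $1,294.45

$1,294.45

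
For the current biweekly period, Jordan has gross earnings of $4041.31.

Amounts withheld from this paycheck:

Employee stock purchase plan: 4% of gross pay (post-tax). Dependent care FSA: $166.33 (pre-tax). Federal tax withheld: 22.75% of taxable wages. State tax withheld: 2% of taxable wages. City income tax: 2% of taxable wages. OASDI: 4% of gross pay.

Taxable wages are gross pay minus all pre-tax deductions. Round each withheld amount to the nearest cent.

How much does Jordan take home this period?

$2515.12

Dependent care FSA: $166.33
Taxable wages = $4041.31 − $166.33 = $3874.98
State tax withheld: $3874.98 × 0.02 = $77.50
Federal tax withheld: $3874.98 × 0.2275 = $881.56
City income tax: $3874.98 × 0.02 = $77.50
OASDI: $4041.31 × 0.04 = $161.65
Employee stock purchase plan: $4041.31 × 0.04 = $161.65
Total deductions = $166.33 + $77.50 + $881.56 + $77.50 + $161.65 + $161.65 = $1526.19
Net pay = $4041.31 − $1526.19 = $2515.12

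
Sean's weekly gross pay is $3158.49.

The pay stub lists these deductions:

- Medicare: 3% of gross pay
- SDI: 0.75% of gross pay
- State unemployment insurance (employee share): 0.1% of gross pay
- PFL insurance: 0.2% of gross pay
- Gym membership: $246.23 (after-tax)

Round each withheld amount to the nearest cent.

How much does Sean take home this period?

$2784.34

Medicare: $3158.49 × 0.03 = $94.75
State unemployment insurance (employee share): $3158.49 × 0.001 = $3.16
SDI: $3158.49 × 0.0075 = $23.69
PFL insurance: $3158.49 × 0.002 = $6.32
Gym membership: $246.23
Total deductions = $94.75 + $3.16 + $23.69 + $6.32 + $246.23 = $374.15
Net pay = $3158.49 − $374.15 = $2784.34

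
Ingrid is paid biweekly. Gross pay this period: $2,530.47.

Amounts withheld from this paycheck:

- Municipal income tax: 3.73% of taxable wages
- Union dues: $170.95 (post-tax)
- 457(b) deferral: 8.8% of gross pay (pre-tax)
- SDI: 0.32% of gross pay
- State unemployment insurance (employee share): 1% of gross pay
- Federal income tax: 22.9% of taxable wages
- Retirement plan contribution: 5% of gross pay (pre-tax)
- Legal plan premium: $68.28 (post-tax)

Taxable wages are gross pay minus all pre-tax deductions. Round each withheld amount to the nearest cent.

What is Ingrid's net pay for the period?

Retirement plan contribution: $2,530.47 × 0.05 = $126.52
457(b) deferral: $2,530.47 × 0.088 = $222.68
Pre-tax total = $126.52 + $222.68 = $349.20
Taxable wages = $2,530.47 − $349.20 = $2,181.27
Municipal income tax: $2,181.27 × 0.0373 = $81.36
Federal income tax: $2,181.27 × 0.229 = $499.51
State unemployment insurance (employee share): $2,530.47 × 0.01 = $25.30
SDI: $2,530.47 × 0.0032 = $8.10
Union dues: $170.95
Legal plan premium: $68.28
Total deductions = $126.52 + $222.68 + $81.36 + $499.51 + $25.30 + $8.10 + $170.95 + $68.28 = $1,202.70
Net pay = $2,530.47 − $1,202.70 = $1,327.77

$1,327.77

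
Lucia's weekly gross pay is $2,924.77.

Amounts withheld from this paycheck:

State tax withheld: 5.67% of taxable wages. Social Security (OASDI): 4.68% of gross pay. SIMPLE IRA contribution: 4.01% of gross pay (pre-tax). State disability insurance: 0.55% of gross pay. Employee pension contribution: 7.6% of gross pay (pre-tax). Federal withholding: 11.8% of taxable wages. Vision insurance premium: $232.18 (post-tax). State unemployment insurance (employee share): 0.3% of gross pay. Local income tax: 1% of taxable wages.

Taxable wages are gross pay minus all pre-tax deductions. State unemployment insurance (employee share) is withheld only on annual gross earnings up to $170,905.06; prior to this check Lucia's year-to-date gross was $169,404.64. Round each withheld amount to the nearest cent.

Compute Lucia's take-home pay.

$1,718.08

Employee pension contribution: $2,924.77 × 0.076 = $222.28
SIMPLE IRA contribution: $2,924.77 × 0.0401 = $117.28
Pre-tax total = $222.28 + $117.28 = $339.56
Taxable wages = $2,924.77 − $339.56 = $2,585.21
Local income tax: $2,585.21 × 0.01 = $25.85
Federal withholding: $2,585.21 × 0.118 = $305.05
State tax withheld: $2,585.21 × 0.0567 = $146.58
State disability insurance: $2,924.77 × 0.0055 = $16.09
Social Security (OASDI): $2,924.77 × 0.0468 = $136.88
State unemployment insurance (employee share): only $170,905.06 − $169,404.64 = $1,500.42 of this check is subject → $1,500.42 × 0.003 = $4.50
Vision insurance premium: $232.18
Total deductions = $222.28 + $117.28 + $25.85 + $305.05 + $146.58 + $16.09 + $136.88 + $4.50 + $232.18 = $1,206.69
Net pay = $2,924.77 − $1,206.69 = $1,718.08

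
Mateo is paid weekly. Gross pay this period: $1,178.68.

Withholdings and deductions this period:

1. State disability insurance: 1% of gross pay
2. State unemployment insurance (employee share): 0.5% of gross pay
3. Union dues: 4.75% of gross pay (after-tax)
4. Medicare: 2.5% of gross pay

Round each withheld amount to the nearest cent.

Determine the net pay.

$1,075.54

State unemployment insurance (employee share): $1,178.68 × 0.005 = $5.89
Medicare: $1,178.68 × 0.025 = $29.47
State disability insurance: $1,178.68 × 0.01 = $11.79
Union dues: $1,178.68 × 0.0475 = $55.99
Total deductions = $5.89 + $29.47 + $11.79 + $55.99 = $103.14
Net pay = $1,178.68 − $103.14 = $1,075.54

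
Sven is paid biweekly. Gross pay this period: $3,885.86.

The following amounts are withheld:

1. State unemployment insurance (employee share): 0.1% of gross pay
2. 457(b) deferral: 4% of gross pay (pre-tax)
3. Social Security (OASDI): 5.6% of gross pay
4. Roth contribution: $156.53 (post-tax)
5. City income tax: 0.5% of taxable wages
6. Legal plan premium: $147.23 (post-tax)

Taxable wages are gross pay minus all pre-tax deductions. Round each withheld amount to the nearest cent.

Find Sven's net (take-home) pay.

$3,186.52

457(b) deferral: $3,885.86 × 0.04 = $155.43
Taxable wages = $3,885.86 − $155.43 = $3,730.43
City income tax: $3,730.43 × 0.005 = $18.65
Social Security (OASDI): $3,885.86 × 0.056 = $217.61
State unemployment insurance (employee share): $3,885.86 × 0.001 = $3.89
Roth contribution: $156.53
Legal plan premium: $147.23
Total deductions = $155.43 + $18.65 + $217.61 + $3.89 + $156.53 + $147.23 = $699.34
Net pay = $3,885.86 − $699.34 = $3,186.52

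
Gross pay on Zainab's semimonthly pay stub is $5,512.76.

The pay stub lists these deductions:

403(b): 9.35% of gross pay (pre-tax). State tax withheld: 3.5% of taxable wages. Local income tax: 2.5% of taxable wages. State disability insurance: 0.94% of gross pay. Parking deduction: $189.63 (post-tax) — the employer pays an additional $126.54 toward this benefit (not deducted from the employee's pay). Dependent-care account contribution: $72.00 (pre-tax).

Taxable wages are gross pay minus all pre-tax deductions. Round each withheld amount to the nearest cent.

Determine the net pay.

$4,388.35

403(b): $5,512.76 × 0.0935 = $515.44
Dependent-care account contribution: $72.00
Pre-tax total = $515.44 + $72.00 = $587.44
Taxable wages = $5,512.76 − $587.44 = $4,925.32
Local income tax: $4,925.32 × 0.025 = $123.13
State tax withheld: $4,925.32 × 0.035 = $172.39
State disability insurance: $5,512.76 × 0.0094 = $51.82
Parking deduction: $189.63
(Employer's $126.54 toward parking deduction is not withheld from the employee.)
Total deductions = $515.44 + $72.00 + $123.13 + $172.39 + $51.82 + $189.63 = $1,124.41
Net pay = $5,512.76 − $1,124.41 = $4,388.35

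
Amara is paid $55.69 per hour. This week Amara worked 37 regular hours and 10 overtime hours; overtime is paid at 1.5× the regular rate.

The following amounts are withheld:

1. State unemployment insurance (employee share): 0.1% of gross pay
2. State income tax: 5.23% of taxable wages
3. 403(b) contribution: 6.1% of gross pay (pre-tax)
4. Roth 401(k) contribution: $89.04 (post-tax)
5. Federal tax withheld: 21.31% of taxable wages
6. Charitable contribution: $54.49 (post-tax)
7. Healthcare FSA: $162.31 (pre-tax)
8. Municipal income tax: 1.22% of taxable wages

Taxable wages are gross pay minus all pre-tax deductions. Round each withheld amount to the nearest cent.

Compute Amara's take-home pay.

$1,700.69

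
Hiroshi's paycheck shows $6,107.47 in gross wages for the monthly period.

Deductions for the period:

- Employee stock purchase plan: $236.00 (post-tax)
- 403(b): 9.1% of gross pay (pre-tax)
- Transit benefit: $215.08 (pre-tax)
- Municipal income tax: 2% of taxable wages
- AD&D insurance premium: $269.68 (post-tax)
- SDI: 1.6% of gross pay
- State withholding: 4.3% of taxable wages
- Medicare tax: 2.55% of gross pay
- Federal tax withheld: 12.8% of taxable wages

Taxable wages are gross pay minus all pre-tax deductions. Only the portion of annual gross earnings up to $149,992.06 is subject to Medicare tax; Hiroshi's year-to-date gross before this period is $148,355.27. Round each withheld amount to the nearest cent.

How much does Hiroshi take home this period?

403(b): $6,107.47 × 0.091 = $555.78
Transit benefit: $215.08
Pre-tax total = $555.78 + $215.08 = $770.86
Taxable wages = $6,107.47 − $770.86 = $5,336.61
State withholding: $5,336.61 × 0.043 = $229.47
Federal tax withheld: $5,336.61 × 0.128 = $683.09
Municipal income tax: $5,336.61 × 0.02 = $106.73
SDI: $6,107.47 × 0.016 = $97.72
Medicare tax: only $149,992.06 − $148,355.27 = $1,636.79 of this check is subject → $1,636.79 × 0.0255 = $41.74
AD&D insurance premium: $269.68
Employee stock purchase plan: $236.00
Total deductions = $555.78 + $215.08 + $229.47 + $683.09 + $106.73 + $97.72 + $41.74 + $269.68 + $236.00 = $2,435.29
Net pay = $6,107.47 − $2,435.29 = $3,672.18

$3,672.18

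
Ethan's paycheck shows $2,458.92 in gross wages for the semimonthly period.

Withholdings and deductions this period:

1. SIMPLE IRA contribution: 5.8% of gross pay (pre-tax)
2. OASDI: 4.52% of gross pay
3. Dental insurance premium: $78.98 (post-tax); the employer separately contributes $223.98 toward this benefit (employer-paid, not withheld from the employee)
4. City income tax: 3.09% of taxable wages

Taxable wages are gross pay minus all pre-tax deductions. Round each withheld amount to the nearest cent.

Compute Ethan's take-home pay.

$2,054.61

SIMPLE IRA contribution: $2,458.92 × 0.058 = $142.62
Taxable wages = $2,458.92 − $142.62 = $2,316.30
City income tax: $2,316.30 × 0.0309 = $71.57
OASDI: $2,458.92 × 0.0452 = $111.14
Dental insurance premium: $78.98
(Employer's $223.98 toward dental insurance premium is not withheld from the employee.)
Total deductions = $142.62 + $71.57 + $111.14 + $78.98 = $404.31
Net pay = $2,458.92 − $404.31 = $2,054.61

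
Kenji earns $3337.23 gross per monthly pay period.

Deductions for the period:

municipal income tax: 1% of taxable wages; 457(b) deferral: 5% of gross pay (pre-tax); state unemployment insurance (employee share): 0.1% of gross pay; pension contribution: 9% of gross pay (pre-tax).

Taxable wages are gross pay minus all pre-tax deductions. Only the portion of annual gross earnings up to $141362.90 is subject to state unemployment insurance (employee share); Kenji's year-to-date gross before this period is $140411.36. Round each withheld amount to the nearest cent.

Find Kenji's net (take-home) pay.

$2840.37

457(b) deferral: $3337.23 × 0.05 = $166.86
Pension contribution: $3337.23 × 0.09 = $300.35
Pre-tax total = $166.86 + $300.35 = $467.21
Taxable wages = $3337.23 − $467.21 = $2870.02
Municipal income tax: $2870.02 × 0.01 = $28.70
State unemployment insurance (employee share): only $141362.90 − $140411.36 = $951.54 of this check is subject → $951.54 × 0.001 = $0.95
Total deductions = $166.86 + $300.35 + $28.70 + $0.95 = $496.86
Net pay = $3337.23 − $496.86 = $2840.37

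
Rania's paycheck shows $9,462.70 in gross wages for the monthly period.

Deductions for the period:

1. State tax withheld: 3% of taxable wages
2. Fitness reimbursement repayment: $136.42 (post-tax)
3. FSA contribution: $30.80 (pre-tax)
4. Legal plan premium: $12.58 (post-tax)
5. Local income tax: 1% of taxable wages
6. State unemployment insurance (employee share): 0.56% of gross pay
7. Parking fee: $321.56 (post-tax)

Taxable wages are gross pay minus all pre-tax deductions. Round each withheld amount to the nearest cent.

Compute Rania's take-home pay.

$8,531.07

FSA contribution: $30.80
Taxable wages = $9,462.70 − $30.80 = $9,431.90
Local income tax: $9,431.90 × 0.01 = $94.32
State tax withheld: $9,431.90 × 0.03 = $282.96
State unemployment insurance (employee share): $9,462.70 × 0.0056 = $52.99
Parking fee: $321.56
Fitness reimbursement repayment: $136.42
Legal plan premium: $12.58
Total deductions = $30.80 + $94.32 + $282.96 + $52.99 + $321.56 + $136.42 + $12.58 = $931.63
Net pay = $9,462.70 − $931.63 = $8,531.07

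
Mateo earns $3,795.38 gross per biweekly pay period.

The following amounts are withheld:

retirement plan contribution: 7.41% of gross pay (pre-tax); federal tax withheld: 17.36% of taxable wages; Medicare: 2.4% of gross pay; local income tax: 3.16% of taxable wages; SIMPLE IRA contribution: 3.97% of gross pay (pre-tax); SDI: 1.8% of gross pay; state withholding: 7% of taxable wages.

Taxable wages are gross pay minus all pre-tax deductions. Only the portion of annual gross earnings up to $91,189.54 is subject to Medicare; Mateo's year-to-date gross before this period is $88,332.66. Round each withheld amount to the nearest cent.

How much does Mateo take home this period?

SIMPLE IRA contribution: $3,795.38 × 0.0397 = $150.68
Retirement plan contribution: $3,795.38 × 0.0741 = $281.24
Pre-tax total = $150.68 + $281.24 = $431.92
Taxable wages = $3,795.38 − $431.92 = $3,363.46
Federal tax withheld: $3,363.46 × 0.1736 = $583.90
State withholding: $3,363.46 × 0.07 = $235.44
Local income tax: $3,363.46 × 0.0316 = $106.29
SDI: $3,795.38 × 0.018 = $68.32
Medicare: only $91,189.54 − $88,332.66 = $2,856.88 of this check is subject → $2,856.88 × 0.024 = $68.57
Total deductions = $150.68 + $281.24 + $583.90 + $235.44 + $106.29 + $68.32 + $68.57 = $1,494.44
Net pay = $3,795.38 − $1,494.44 = $2,300.94

$2,300.94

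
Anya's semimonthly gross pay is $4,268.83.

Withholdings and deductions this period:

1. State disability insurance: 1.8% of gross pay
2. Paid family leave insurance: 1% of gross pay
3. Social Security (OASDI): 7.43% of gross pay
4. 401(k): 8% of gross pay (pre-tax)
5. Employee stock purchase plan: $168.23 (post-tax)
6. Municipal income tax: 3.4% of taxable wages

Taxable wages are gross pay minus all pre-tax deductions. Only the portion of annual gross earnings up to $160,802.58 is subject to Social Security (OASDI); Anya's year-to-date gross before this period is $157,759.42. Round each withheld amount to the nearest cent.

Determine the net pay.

401(k): $4,268.83 × 0.08 = $341.51
Taxable wages = $4,268.83 − $341.51 = $3,927.32
Municipal income tax: $3,927.32 × 0.034 = $133.53
Social Security (OASDI): only $160,802.58 − $157,759.42 = $3,043.16 of this check is subject → $3,043.16 × 0.0743 = $226.11
Paid family leave insurance: $4,268.83 × 0.01 = $42.69
State disability insurance: $4,268.83 × 0.018 = $76.84
Employee stock purchase plan: $168.23
Total deductions = $341.51 + $133.53 + $226.11 + $42.69 + $76.84 + $168.23 = $988.91
Net pay = $4,268.83 − $988.91 = $3,279.92

$3,279.92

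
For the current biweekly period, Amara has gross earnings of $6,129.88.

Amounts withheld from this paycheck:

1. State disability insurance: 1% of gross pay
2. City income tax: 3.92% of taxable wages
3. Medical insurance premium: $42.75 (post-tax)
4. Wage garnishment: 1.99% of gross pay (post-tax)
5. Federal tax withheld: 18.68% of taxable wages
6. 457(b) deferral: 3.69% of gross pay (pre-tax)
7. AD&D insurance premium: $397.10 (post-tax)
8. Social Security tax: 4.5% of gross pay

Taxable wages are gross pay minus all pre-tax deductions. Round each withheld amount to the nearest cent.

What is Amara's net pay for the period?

$3,670.49

457(b) deferral: $6,129.88 × 0.0369 = $226.19
Taxable wages = $6,129.88 − $226.19 = $5,903.69
City income tax: $5,903.69 × 0.0392 = $231.42
Federal tax withheld: $5,903.69 × 0.1868 = $1,102.81
State disability insurance: $6,129.88 × 0.01 = $61.30
Social Security tax: $6,129.88 × 0.045 = $275.84
AD&D insurance premium: $397.10
Medical insurance premium: $42.75
Wage garnishment: $6,129.88 × 0.0199 = $121.98
Total deductions = $226.19 + $231.42 + $1,102.81 + $61.30 + $275.84 + $397.10 + $42.75 + $121.98 = $2,459.39
Net pay = $6,129.88 − $2,459.39 = $3,670.49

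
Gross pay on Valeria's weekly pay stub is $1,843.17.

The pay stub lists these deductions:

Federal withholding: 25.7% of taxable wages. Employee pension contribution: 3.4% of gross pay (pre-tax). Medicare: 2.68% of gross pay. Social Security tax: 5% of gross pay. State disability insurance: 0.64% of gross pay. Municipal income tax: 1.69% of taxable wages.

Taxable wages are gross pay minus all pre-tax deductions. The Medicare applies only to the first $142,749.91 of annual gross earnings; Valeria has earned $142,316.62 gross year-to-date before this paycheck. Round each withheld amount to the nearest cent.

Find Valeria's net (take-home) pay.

$1,177.25

Employee pension contribution: $1,843.17 × 0.034 = $62.67
Taxable wages = $1,843.17 − $62.67 = $1,780.50
Municipal income tax: $1,780.50 × 0.0169 = $30.09
Federal withholding: $1,780.50 × 0.257 = $457.59
Social Security tax: $1,843.17 × 0.05 = $92.16
State disability insurance: $1,843.17 × 0.0064 = $11.80
Medicare: only $142,749.91 − $142,316.62 = $433.29 of this check is subject → $433.29 × 0.0268 = $11.61
Total deductions = $62.67 + $30.09 + $457.59 + $92.16 + $11.80 + $11.61 = $665.92
Net pay = $1,843.17 − $665.92 = $1,177.25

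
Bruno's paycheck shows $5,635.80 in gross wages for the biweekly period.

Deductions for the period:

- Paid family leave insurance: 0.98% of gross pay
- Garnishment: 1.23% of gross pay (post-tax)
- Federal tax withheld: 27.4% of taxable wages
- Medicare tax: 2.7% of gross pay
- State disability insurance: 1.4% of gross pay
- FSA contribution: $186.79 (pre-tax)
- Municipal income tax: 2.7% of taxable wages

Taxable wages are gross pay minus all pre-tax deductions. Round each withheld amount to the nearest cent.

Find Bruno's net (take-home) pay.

FSA contribution: $186.79
Taxable wages = $5,635.80 − $186.79 = $5,449.01
Municipal income tax: $5,449.01 × 0.027 = $147.12
Federal tax withheld: $5,449.01 × 0.274 = $1,493.03
Medicare tax: $5,635.80 × 0.027 = $152.17
Paid family leave insurance: $5,635.80 × 0.0098 = $55.23
State disability insurance: $5,635.80 × 0.014 = $78.90
Garnishment: $5,635.80 × 0.0123 = $69.32
Total deductions = $186.79 + $147.12 + $1,493.03 + $152.17 + $55.23 + $78.90 + $69.32 = $2,182.56
Net pay = $5,635.80 − $2,182.56 = $3,453.24

$3,453.24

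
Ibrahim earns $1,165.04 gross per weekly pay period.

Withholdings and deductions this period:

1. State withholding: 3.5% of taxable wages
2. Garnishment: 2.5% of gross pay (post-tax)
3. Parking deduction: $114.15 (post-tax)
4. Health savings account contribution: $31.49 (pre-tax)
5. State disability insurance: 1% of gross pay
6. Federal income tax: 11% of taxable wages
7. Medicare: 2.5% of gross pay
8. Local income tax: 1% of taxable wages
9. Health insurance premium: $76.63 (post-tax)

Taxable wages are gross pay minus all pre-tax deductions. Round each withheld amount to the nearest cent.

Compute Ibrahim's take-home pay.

$697.16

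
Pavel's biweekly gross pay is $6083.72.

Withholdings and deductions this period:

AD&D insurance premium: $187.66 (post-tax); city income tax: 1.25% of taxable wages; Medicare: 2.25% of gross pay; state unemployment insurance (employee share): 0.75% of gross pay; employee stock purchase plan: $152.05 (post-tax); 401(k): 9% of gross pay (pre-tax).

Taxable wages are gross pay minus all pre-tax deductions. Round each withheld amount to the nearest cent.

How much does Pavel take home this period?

$4944.77

401(k): $6083.72 × 0.09 = $547.53
Taxable wages = $6083.72 − $547.53 = $5536.19
City income tax: $5536.19 × 0.0125 = $69.20
State unemployment insurance (employee share): $6083.72 × 0.0075 = $45.63
Medicare: $6083.72 × 0.0225 = $136.88
Employee stock purchase plan: $152.05
AD&D insurance premium: $187.66
Total deductions = $547.53 + $69.20 + $45.63 + $136.88 + $152.05 + $187.66 = $1138.95
Net pay = $6083.72 − $1138.95 = $4944.77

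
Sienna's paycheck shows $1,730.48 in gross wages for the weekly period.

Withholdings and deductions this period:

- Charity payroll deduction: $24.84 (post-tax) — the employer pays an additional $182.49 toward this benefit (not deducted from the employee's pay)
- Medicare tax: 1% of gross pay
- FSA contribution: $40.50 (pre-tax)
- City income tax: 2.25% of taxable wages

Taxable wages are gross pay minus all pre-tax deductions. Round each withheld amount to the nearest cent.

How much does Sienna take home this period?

$1,609.82

FSA contribution: $40.50
Taxable wages = $1,730.48 − $40.50 = $1,689.98
City income tax: $1,689.98 × 0.0225 = $38.02
Medicare tax: $1,730.48 × 0.01 = $17.30
Charity payroll deduction: $24.84
(Employer's $182.49 toward charity payroll deduction is not withheld from the employee.)
Total deductions = $40.50 + $38.02 + $17.30 + $24.84 = $120.66
Net pay = $1,730.48 − $120.66 = $1,609.82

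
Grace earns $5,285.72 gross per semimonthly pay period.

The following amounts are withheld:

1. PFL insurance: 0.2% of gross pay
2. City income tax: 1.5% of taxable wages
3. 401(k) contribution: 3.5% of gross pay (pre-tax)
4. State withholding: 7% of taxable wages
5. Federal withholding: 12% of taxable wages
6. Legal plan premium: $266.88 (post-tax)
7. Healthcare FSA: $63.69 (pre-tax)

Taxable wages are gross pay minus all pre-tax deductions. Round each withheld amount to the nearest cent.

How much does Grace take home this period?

Healthcare FSA: $63.69
401(k) contribution: $5,285.72 × 0.035 = $185.00
Pre-tax total = $63.69 + $185.00 = $248.69
Taxable wages = $5,285.72 − $248.69 = $5,037.03
State withholding: $5,037.03 × 0.07 = $352.59
City income tax: $5,037.03 × 0.015 = $75.56
Federal withholding: $5,037.03 × 0.12 = $604.44
PFL insurance: $5,285.72 × 0.002 = $10.57
Legal plan premium: $266.88
Total deductions = $63.69 + $185.00 + $352.59 + $75.56 + $604.44 + $10.57 + $266.88 = $1,558.73
Net pay = $5,285.72 − $1,558.73 = $3,726.99

$3,726.99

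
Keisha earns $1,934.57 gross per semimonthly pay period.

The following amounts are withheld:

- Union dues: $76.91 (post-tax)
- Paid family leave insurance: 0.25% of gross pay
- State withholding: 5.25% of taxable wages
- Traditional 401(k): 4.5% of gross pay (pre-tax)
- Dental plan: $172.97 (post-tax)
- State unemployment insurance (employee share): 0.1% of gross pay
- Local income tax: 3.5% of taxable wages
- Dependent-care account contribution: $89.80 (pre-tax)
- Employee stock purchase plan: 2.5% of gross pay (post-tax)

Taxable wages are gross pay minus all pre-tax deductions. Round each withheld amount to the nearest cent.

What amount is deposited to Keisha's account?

$1,298.90

Dependent-care account contribution: $89.80
Traditional 401(k): $1,934.57 × 0.045 = $87.06
Pre-tax total = $89.80 + $87.06 = $176.86
Taxable wages = $1,934.57 − $176.86 = $1,757.71
Local income tax: $1,757.71 × 0.035 = $61.52
State withholding: $1,757.71 × 0.0525 = $92.28
Paid family leave insurance: $1,934.57 × 0.0025 = $4.84
State unemployment insurance (employee share): $1,934.57 × 0.001 = $1.93
Union dues: $76.91
Dental plan: $172.97
Employee stock purchase plan: $1,934.57 × 0.025 = $48.36
Total deductions = $89.80 + $87.06 + $61.52 + $92.28 + $4.84 + $1.93 + $76.91 + $172.97 + $48.36 = $635.67
Net pay = $1,934.57 − $635.67 = $1,298.90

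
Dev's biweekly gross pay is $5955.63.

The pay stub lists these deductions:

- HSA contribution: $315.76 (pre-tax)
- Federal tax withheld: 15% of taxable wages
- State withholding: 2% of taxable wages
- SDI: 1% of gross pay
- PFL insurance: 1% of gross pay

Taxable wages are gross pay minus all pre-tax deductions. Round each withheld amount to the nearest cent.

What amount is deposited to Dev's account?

HSA contribution: $315.76
Taxable wages = $5955.63 − $315.76 = $5639.87
State withholding: $5639.87 × 0.02 = $112.80
Federal tax withheld: $5639.87 × 0.15 = $845.98
PFL insurance: $5955.63 × 0.01 = $59.56
SDI: $5955.63 × 0.01 = $59.56
Total deductions = $315.76 + $112.80 + $845.98 + $59.56 + $59.56 = $1393.66
Net pay = $5955.63 − $1393.66 = $4561.97

$4561.97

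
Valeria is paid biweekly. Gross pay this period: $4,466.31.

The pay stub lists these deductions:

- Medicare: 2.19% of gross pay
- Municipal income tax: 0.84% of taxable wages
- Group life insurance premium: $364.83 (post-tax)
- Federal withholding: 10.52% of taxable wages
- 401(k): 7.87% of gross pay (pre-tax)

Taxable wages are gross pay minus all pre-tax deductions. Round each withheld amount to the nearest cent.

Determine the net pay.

$3,184.73

401(k): $4,466.31 × 0.0787 = $351.50
Taxable wages = $4,466.31 − $351.50 = $4,114.81
Municipal income tax: $4,114.81 × 0.0084 = $34.56
Federal withholding: $4,114.81 × 0.1052 = $432.88
Medicare: $4,466.31 × 0.0219 = $97.81
Group life insurance premium: $364.83
Total deductions = $351.50 + $34.56 + $432.88 + $97.81 + $364.83 = $1,281.58
Net pay = $4,466.31 − $1,281.58 = $3,184.73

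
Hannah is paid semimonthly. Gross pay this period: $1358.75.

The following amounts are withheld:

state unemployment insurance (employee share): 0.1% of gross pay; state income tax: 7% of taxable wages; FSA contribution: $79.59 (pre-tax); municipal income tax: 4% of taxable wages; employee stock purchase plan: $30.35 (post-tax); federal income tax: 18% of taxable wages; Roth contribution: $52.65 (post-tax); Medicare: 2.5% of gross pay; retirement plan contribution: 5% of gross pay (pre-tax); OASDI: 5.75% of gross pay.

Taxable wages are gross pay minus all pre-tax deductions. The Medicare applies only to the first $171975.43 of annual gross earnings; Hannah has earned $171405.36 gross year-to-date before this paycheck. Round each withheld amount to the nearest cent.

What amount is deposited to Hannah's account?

Retirement plan contribution: $1358.75 × 0.05 = $67.94
FSA contribution: $79.59
Pre-tax total = $67.94 + $79.59 = $147.53
Taxable wages = $1358.75 − $147.53 = $1211.22
Federal income tax: $1211.22 × 0.18 = $218.02
State income tax: $1211.22 × 0.07 = $84.79
Municipal income tax: $1211.22 × 0.04 = $48.45
OASDI: $1358.75 × 0.0575 = $78.13
State unemployment insurance (employee share): $1358.75 × 0.001 = $1.36
Medicare: only $171975.43 − $171405.36 = $570.07 of this check is subject → $570.07 × 0.025 = $14.25
Employee stock purchase plan: $30.35
Roth contribution: $52.65
Total deductions = $67.94 + $79.59 + $218.02 + $84.79 + $48.45 + $78.13 + $1.36 + $14.25 + $30.35 + $52.65 = $675.53
Net pay = $1358.75 − $675.53 = $683.22

$683.22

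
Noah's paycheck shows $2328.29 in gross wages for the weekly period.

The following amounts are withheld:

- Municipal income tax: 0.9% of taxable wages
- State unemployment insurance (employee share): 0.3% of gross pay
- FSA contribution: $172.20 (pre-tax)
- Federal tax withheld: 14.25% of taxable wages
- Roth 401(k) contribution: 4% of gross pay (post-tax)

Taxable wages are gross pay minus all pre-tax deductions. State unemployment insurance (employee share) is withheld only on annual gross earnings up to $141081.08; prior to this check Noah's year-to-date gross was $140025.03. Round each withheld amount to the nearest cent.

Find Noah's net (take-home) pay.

$1733.15

FSA contribution: $172.20
Taxable wages = $2328.29 − $172.20 = $2156.09
Federal tax withheld: $2156.09 × 0.1425 = $307.24
Municipal income tax: $2156.09 × 0.009 = $19.40
State unemployment insurance (employee share): only $141081.08 − $140025.03 = $1056.05 of this check is subject → $1056.05 × 0.003 = $3.17
Roth 401(k) contribution: $2328.29 × 0.04 = $93.13
Total deductions = $172.20 + $307.24 + $19.40 + $3.17 + $93.13 = $595.14
Net pay = $2328.29 − $595.14 = $1733.15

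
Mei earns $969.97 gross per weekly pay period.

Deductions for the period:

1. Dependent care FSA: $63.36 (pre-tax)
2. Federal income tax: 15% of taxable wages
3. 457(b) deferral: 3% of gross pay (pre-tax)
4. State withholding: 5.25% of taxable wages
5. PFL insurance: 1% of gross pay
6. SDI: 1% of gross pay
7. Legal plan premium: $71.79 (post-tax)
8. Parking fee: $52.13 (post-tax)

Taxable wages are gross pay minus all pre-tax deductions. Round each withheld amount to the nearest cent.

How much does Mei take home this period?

457(b) deferral: $969.97 × 0.03 = $29.10
Dependent care FSA: $63.36
Pre-tax total = $29.10 + $63.36 = $92.46
Taxable wages = $969.97 − $92.46 = $877.51
State withholding: $877.51 × 0.0525 = $46.07
Federal income tax: $877.51 × 0.15 = $131.63
PFL insurance: $969.97 × 0.01 = $9.70
SDI: $969.97 × 0.01 = $9.70
Legal plan premium: $71.79
Parking fee: $52.13
Total deductions = $29.10 + $63.36 + $46.07 + $131.63 + $9.70 + $9.70 + $71.79 + $52.13 = $413.48
Net pay = $969.97 − $413.48 = $556.49

$556.49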